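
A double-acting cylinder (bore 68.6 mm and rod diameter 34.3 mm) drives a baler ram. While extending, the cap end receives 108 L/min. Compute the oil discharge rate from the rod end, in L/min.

Cap-side area A_cap = π/4 × (68.6 mm)² = 3696 mm^2
Rod-side annular area A_ann = π/4 × (68.6² − 34.3²) = 2772 mm^2
Piston speed v = Q_in/A_cap; rod-end outflow Q_out = v × A_ann = Q_in × A_ann/A_cap.

Q_out ≈ 81.0 L/min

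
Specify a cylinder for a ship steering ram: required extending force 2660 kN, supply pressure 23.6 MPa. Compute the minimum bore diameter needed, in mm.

D ≈ 379 mm

Extension force acts on the full piston face: F = P × (π/4)D².
D = √(4F / (πP)) = √(4 × 2660 kN / (π × 23.6 MPa))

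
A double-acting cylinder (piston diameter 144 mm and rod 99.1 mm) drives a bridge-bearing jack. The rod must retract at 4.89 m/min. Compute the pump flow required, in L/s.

Q ≈ 0.699 L/s

Rod-side annular area A_ann = π/4 × (144² − 99.1²) = 8573 mm^2
Q = A × v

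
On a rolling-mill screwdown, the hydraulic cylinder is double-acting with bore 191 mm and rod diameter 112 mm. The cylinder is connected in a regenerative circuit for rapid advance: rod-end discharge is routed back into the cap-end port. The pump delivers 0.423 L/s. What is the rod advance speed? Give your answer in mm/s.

v ≈ 42.9 mm/s

In regeneration the rod-end outflow joins the pump flow into the cap end, so the net volume the pump must supply per unit advance equals the rod cross-section area.
Rod cross-section A_rod = π/4 × (112 mm)² = 9852 mm^2
v = Q_pump / A_rod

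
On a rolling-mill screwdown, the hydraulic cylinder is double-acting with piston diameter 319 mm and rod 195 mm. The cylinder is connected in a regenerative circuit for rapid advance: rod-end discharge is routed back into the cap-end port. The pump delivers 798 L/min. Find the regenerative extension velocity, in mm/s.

In regeneration the rod-end outflow joins the pump flow into the cap end, so the net volume the pump must supply per unit advance equals the rod cross-section area.
Rod cross-section A_rod = π/4 × (195 mm)² = 29860 mm^2
v = Q_pump / A_rod

v ≈ 445 mm/s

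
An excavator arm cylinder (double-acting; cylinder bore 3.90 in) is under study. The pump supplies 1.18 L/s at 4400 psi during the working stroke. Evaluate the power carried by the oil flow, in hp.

W ≈ 48.0 hp

Hydraulic power = P × Q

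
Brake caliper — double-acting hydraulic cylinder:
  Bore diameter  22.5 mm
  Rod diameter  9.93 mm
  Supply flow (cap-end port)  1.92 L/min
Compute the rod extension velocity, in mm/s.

v ≈ 80.5 mm/s

Cap-side area A_cap = π/4 × (22.5 mm)² = 397.6 mm^2
v = Q / A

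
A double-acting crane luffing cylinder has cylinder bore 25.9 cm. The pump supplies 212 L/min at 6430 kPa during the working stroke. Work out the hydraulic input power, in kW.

Hydraulic power = P × Q

W ≈ 22.7 kW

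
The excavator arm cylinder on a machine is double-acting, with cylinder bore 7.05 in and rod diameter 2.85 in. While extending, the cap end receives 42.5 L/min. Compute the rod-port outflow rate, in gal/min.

Q_out ≈ 9.39 gal/min

Cap-side area A_cap = π/4 × (7.05 in)² = 39.04 in^2
Rod-side annular area A_ann = π/4 × (7.05² − 2.85²) = 32.66 in^2
Piston speed v = Q_in/A_cap; rod-end outflow Q_out = v × A_ann = Q_in × A_ann/A_cap.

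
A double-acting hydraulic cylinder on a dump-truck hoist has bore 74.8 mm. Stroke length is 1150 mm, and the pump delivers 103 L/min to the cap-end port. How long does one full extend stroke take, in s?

Cap-side area A_cap = π/4 × (74.8 mm)² = 4394 mm^2
Swept volume V = A × L; t = V / Q = A·L / Q

t ≈ 2.94 s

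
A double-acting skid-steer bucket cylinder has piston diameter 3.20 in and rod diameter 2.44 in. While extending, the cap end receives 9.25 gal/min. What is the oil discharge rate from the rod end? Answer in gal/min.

Cap-side area A_cap = π/4 × (3.20 in)² = 8.042 in^2
Rod-side annular area A_ann = π/4 × (3.20² − 2.44²) = 3.367 in^2
Piston speed v = Q_in/A_cap; rod-end outflow Q_out = v × A_ann = Q_in × A_ann/A_cap.

Q_out ≈ 3.87 gal/min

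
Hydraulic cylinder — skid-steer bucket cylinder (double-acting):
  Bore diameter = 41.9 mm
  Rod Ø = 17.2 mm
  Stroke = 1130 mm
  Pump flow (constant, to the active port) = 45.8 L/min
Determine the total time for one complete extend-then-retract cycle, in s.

t ≈ 3.74 s

Cap-side area A_cap = π/4 × (41.9 mm)² = 1379 mm^2
Rod-side annular area A_ann = π/4 × (41.9² − 17.2²) = 1147 mm^2
t_ext = A_cap·L/Q = 2.041 s
t_ret = A_ann·L/Q = 1.697 s
t_cycle = t_ext + t_ret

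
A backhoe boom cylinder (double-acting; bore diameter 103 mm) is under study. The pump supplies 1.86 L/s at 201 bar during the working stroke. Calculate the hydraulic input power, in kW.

W ≈ 37.4 kW

Hydraulic power = P × Q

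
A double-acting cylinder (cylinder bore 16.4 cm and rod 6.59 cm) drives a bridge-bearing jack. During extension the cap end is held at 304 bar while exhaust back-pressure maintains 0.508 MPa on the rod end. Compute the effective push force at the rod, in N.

F ≈ 6.33e5 N

Cap-side area A_cap = π/4 × (16.4 cm)² = 211.2 cm^2
Rod-side annular area A_ann = π/4 × (16.4² − 6.59²) = 177.1 cm^2
Net thrust = P_cap·A_cap − P_rod·A_ann = 6.422e5 N − 8998 N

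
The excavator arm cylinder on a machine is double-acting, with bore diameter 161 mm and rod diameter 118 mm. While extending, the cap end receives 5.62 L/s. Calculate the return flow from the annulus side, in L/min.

Cap-side area A_cap = π/4 × (161 mm)² = 20360 mm^2
Rod-side annular area A_ann = π/4 × (161² − 118²) = 9422 mm^2
Piston speed v = Q_in/A_cap; rod-end outflow Q_out = v × A_ann = Q_in × A_ann/A_cap.

Q_out ≈ 156 L/min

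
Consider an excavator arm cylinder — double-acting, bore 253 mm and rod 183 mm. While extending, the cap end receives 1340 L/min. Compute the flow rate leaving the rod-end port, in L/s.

Cap-side area A_cap = π/4 × (253 mm)² = 50270 mm^2
Rod-side annular area A_ann = π/4 × (253² − 183²) = 23970 mm^2
Piston speed v = Q_in/A_cap; rod-end outflow Q_out = v × A_ann = Q_in × A_ann/A_cap.

Q_out ≈ 10.6 L/s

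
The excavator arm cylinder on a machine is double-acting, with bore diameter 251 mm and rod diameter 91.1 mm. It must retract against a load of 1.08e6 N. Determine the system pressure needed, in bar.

P ≈ 251 bar

Rod-side annular area A_ann = π/4 × (251² − 91.1²) = 42960 mm^2
Retraction: pressure acts on the annular area.
P = F / A = 1.08e6 N / A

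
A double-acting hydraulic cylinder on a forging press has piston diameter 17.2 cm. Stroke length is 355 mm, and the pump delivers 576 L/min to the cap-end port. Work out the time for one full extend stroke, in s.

Cap-side area A_cap = π/4 × (17.2 cm)² = 232.4 cm^2
Swept volume V = A × L; t = V / Q = A·L / Q

t ≈ 0.859 s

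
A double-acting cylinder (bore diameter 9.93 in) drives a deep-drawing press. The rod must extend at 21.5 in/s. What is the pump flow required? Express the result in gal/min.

Q ≈ 432 gal/min

Cap-side area A_cap = π/4 × (9.93 in)² = 77.44 in^2
Q = A × v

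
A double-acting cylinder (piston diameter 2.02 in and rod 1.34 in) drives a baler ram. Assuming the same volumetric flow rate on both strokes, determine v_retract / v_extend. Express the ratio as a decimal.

v_ret/v_ext ≈ 1.79

Cap-side area A_cap = π/4 × (2.02 in)² = 3.205 in^2
Rod-side annular area A_ann = π/4 × (2.02² − 1.34²) = 1.794 in^2
For equal Q, v ∝ 1/A, so v_ret/v_ext = A_cap/A_ann.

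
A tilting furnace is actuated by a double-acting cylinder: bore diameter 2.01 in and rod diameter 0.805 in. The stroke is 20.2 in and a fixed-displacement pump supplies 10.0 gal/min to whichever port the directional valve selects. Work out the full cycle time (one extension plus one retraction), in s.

t ≈ 3.06 s

Cap-side area A_cap = π/4 × (2.01 in)² = 3.173 in^2
Rod-side annular area A_ann = π/4 × (2.01² − 0.805²) = 2.664 in^2
t_ext = A_cap·L/Q = 1.665 s
t_ret = A_ann·L/Q = 1.398 s
t_cycle = t_ext + t_ret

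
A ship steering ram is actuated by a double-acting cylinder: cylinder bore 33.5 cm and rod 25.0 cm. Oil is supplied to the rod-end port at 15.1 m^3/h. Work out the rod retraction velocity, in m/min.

v ≈ 6.44 m/min

Rod-side annular area A_ann = π/4 × (33.5² − 25.0²) = 390.5 cm^2
Flow into the rod-end port fills the annular volume.
v = Q / A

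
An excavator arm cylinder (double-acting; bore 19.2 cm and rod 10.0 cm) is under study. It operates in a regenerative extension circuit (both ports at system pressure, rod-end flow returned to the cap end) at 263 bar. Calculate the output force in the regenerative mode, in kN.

With equal pressure on both faces, forces on the annular region cancel; the net push is pressure × rod cross-section.
Rod cross-section A_rod = π/4 × (10.0 cm)² = 78.54 cm^2
F = P × A_rod

F ≈ 207 kN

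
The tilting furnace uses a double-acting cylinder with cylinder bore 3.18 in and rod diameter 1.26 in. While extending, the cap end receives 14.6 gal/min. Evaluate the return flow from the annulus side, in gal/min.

Cap-side area A_cap = π/4 × (3.18 in)² = 7.942 in^2
Rod-side annular area A_ann = π/4 × (3.18² − 1.26²) = 6.695 in^2
Piston speed v = Q_in/A_cap; rod-end outflow Q_out = v × A_ann = Q_in × A_ann/A_cap.

Q_out ≈ 12.3 gal/min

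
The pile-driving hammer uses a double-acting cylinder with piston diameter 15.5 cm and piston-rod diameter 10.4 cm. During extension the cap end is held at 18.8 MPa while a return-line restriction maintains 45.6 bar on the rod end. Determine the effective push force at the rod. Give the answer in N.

Cap-side area A_cap = π/4 × (15.5 cm)² = 188.7 cm^2
Rod-side annular area A_ann = π/4 × (15.5² − 10.4²) = 103.7 cm^2
Net thrust = P_cap·A_cap − P_rod·A_ann = 3.547e5 N − 47310 N

F ≈ 3.07e5 N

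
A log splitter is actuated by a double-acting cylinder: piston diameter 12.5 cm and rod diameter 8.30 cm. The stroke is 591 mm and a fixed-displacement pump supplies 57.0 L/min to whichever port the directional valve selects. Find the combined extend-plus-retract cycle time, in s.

Cap-side area A_cap = π/4 × (12.5 cm)² = 122.7 cm^2
Rod-side annular area A_ann = π/4 × (12.5² − 8.30²) = 68.61 cm^2
t_ext = A_cap·L/Q = 7.634 s
t_ret = A_ann·L/Q = 4.268 s
t_cycle = t_ext + t_ret

t ≈ 11.9 s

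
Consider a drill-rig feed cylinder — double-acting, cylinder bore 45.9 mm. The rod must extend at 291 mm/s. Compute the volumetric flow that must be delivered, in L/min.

Cap-side area A_cap = π/4 × (45.9 mm)² = 1655 mm^2
Q = A × v

Q ≈ 28.9 L/min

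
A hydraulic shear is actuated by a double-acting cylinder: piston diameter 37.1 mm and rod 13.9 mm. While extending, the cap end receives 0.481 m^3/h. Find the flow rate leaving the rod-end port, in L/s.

Q_out ≈ 0.115 L/s

Cap-side area A_cap = π/4 × (37.1 mm)² = 1081 mm^2
Rod-side annular area A_ann = π/4 × (37.1² − 13.9²) = 929.3 mm^2
Piston speed v = Q_in/A_cap; rod-end outflow Q_out = v × A_ann = Q_in × A_ann/A_cap.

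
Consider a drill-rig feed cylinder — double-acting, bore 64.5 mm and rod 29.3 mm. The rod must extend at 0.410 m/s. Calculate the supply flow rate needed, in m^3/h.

Q ≈ 4.82 m^3/h

Cap-side area A_cap = π/4 × (64.5 mm)² = 3267 mm^2
Q = A × v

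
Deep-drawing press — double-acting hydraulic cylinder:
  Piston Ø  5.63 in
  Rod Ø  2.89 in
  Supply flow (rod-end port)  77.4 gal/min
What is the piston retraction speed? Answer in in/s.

v ≈ 16.3 in/s

Rod-side annular area A_ann = π/4 × (5.63² − 2.89²) = 18.33 in^2
Flow into the rod-end port fills the annular volume.
v = Q / A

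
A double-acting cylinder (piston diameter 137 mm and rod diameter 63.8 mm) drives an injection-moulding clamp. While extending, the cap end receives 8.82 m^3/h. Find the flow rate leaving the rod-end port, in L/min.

Cap-side area A_cap = π/4 × (137 mm)² = 14740 mm^2
Rod-side annular area A_ann = π/4 × (137² − 63.8²) = 11540 mm^2
Piston speed v = Q_in/A_cap; rod-end outflow Q_out = v × A_ann = Q_in × A_ann/A_cap.

Q_out ≈ 115 L/min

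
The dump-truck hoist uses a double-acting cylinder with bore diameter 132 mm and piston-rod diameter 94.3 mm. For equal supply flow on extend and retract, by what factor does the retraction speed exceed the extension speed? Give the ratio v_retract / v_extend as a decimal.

Cap-side area A_cap = π/4 × (132 mm)² = 13680 mm^2
Rod-side annular area A_ann = π/4 × (132² − 94.3²) = 6701 mm^2
For equal Q, v ∝ 1/A, so v_ret/v_ext = A_cap/A_ann.

v_ret/v_ext ≈ 2.04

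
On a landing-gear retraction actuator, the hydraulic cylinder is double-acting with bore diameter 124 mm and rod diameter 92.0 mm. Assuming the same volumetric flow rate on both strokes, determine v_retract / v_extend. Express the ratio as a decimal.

v_ret/v_ext ≈ 2.22

Cap-side area A_cap = π/4 × (124 mm)² = 12080 mm^2
Rod-side annular area A_ann = π/4 × (124² − 92.0²) = 5429 mm^2
For equal Q, v ∝ 1/A, so v_ret/v_ext = A_cap/A_ann.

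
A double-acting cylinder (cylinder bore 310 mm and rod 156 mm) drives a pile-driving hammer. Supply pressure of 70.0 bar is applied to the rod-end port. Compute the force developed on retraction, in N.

F ≈ 3.95e5 N

Rod-side annular area A_ann = π/4 × (310² − 156²) = 56360 mm^2
On retraction the pressure acts on the annular area (bore minus rod).
F = P × A_ann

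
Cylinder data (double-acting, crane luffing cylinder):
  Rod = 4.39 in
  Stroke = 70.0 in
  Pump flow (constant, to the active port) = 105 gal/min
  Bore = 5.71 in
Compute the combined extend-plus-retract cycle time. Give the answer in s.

Cap-side area A_cap = π/4 × (5.71 in)² = 25.61 in^2
Rod-side annular area A_ann = π/4 × (5.71² − 4.39²) = 10.47 in^2
t_ext = A_cap·L/Q = 4.434 s
t_ret = A_ann·L/Q = 1.813 s
t_cycle = t_ext + t_ret

t ≈ 6.25 s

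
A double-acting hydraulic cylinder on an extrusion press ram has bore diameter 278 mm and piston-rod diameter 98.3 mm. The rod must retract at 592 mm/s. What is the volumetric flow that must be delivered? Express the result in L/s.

Q ≈ 31.4 L/s

Rod-side annular area A_ann = π/4 × (278² − 98.3²) = 53110 mm^2
Q = A × v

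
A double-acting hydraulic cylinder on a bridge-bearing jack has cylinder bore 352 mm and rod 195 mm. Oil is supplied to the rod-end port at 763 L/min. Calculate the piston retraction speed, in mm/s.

Rod-side annular area A_ann = π/4 × (352² − 195²) = 67450 mm^2
Flow into the rod-end port fills the annular volume.
v = Q / A

v ≈ 189 mm/s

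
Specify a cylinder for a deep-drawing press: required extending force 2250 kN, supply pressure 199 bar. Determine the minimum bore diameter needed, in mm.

Extension force acts on the full piston face: F = P × (π/4)D².
D = √(4F / (πP)) = √(4 × 2250 kN / (π × 199 bar))

D ≈ 379 mm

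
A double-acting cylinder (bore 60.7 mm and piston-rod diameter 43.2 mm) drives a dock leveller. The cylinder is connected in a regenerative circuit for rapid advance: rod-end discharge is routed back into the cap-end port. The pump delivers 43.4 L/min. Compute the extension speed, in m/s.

v ≈ 0.493 m/s

In regeneration the rod-end outflow joins the pump flow into the cap end, so the net volume the pump must supply per unit advance equals the rod cross-section area.
Rod cross-section A_rod = π/4 × (43.2 mm)² = 1466 mm^2
v = Q_pump / A_rod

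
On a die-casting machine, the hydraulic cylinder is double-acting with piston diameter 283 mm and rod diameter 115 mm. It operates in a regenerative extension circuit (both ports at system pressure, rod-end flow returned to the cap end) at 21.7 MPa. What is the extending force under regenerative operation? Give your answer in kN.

With equal pressure on both faces, forces on the annular region cancel; the net push is pressure × rod cross-section.
Rod cross-section A_rod = π/4 × (115 mm)² = 10390 mm^2
F = P × A_rod

F ≈ 225 kN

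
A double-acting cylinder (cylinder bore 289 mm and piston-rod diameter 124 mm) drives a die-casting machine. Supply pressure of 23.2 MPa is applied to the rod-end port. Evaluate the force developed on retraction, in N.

Rod-side annular area A_ann = π/4 × (289² − 124²) = 53520 mm^2
On retraction the pressure acts on the annular area (bore minus rod).
F = P × A_ann

F ≈ 1.24e6 N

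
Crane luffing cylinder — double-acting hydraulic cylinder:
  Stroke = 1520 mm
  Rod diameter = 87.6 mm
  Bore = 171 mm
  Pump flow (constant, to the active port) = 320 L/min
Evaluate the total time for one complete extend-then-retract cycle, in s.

Cap-side area A_cap = π/4 × (171 mm)² = 22970 mm^2
Rod-side annular area A_ann = π/4 × (171² − 87.6²) = 16940 mm^2
t_ext = A_cap·L/Q = 6.545 s
t_ret = A_ann·L/Q = 4.828 s
t_cycle = t_ext + t_ret

t ≈ 11.4 s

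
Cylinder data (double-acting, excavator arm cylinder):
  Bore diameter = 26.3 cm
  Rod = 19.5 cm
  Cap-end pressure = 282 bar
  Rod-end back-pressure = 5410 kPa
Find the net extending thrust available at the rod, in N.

F ≈ 1.40e6 N

Cap-side area A_cap = π/4 × (26.3 cm)² = 543.3 cm^2
Rod-side annular area A_ann = π/4 × (26.3² − 19.5²) = 244.6 cm^2
Net thrust = P_cap·A_cap − P_rod·A_ann = 1.532e6 N − 1.323e5 N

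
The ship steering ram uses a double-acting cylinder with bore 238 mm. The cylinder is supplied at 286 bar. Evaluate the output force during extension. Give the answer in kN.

Cap-side area A_cap = π/4 × (238 mm)² = 44490 mm^2
F = P × A_cap = 286 bar × A_cap

F ≈ 1270 kN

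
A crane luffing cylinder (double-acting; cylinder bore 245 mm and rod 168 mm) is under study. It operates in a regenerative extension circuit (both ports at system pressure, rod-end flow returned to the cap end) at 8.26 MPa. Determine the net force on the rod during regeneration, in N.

With equal pressure on both faces, forces on the annular region cancel; the net push is pressure × rod cross-section.
Rod cross-section A_rod = π/4 × (168 mm)² = 22170 mm^2
F = P × A_rod

F ≈ 1.83e5 N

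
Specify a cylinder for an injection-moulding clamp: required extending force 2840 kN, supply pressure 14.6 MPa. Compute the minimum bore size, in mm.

Extension force acts on the full piston face: F = P × (π/4)D².
D = √(4F / (πP)) = √(4 × 2840 kN / (π × 14.6 MPa))

D ≈ 498 mm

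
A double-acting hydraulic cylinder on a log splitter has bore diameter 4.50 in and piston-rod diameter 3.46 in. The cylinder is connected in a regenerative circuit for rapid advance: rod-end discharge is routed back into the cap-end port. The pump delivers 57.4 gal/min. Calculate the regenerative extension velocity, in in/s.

In regeneration the rod-end outflow joins the pump flow into the cap end, so the net volume the pump must supply per unit advance equals the rod cross-section area.
Rod cross-section A_rod = π/4 × (3.46 in)² = 9.402 in^2
v = Q_pump / A_rod

v ≈ 23.5 in/s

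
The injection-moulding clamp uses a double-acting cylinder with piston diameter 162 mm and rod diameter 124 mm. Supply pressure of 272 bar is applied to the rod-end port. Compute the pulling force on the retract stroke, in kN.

F ≈ 232 kN

Rod-side annular area A_ann = π/4 × (162² − 124²) = 8536 mm^2
On retraction the pressure acts on the annular area (bore minus rod).
F = P × A_ann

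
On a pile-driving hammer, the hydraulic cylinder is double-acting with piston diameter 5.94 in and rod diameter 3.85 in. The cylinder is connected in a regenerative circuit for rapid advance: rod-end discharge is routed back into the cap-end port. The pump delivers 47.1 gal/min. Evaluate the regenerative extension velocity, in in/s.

In regeneration the rod-end outflow joins the pump flow into the cap end, so the net volume the pump must supply per unit advance equals the rod cross-section area.
Rod cross-section A_rod = π/4 × (3.85 in)² = 11.64 in^2
v = Q_pump / A_rod

v ≈ 15.6 in/s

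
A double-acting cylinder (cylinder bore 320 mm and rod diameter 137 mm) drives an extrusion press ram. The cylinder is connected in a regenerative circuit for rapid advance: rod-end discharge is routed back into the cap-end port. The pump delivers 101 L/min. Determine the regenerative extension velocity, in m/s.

v ≈ 0.114 m/s

In regeneration the rod-end outflow joins the pump flow into the cap end, so the net volume the pump must supply per unit advance equals the rod cross-section area.
Rod cross-section A_rod = π/4 × (137 mm)² = 14740 mm^2
v = Q_pump / A_rod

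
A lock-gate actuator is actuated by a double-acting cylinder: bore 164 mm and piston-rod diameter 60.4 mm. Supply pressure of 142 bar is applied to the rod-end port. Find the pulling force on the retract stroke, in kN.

Rod-side annular area A_ann = π/4 × (164² − 60.4²) = 18260 mm^2
On retraction the pressure acts on the annular area (bore minus rod).
F = P × A_ann

F ≈ 259 kN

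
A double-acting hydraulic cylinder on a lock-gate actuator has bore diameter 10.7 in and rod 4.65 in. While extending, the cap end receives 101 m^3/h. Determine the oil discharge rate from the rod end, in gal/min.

Cap-side area A_cap = π/4 × (10.7 in)² = 89.92 in^2
Rod-side annular area A_ann = π/4 × (10.7² − 4.65²) = 72.94 in^2
Piston speed v = Q_in/A_cap; rod-end outflow Q_out = v × A_ann = Q_in × A_ann/A_cap.

Q_out ≈ 361 gal/min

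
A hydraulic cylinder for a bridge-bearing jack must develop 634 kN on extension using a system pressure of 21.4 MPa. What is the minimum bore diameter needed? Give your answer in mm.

Extension force acts on the full piston face: F = P × (π/4)D².
D = √(4F / (πP)) = √(4 × 634 kN / (π × 21.4 MPa))

D ≈ 194 mm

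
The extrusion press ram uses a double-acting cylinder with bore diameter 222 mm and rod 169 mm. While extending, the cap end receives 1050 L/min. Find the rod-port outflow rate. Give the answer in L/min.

Q_out ≈ 442 L/min

Cap-side area A_cap = π/4 × (222 mm)² = 38710 mm^2
Rod-side annular area A_ann = π/4 × (222² − 169²) = 16280 mm^2
Piston speed v = Q_in/A_cap; rod-end outflow Q_out = v × A_ann = Q_in × A_ann/A_cap.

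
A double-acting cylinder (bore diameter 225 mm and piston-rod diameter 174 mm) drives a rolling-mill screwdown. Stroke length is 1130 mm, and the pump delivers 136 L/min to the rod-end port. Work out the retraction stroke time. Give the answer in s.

t ≈ 7.97 s

Rod-side annular area A_ann = π/4 × (225² − 174²) = 15980 mm^2
Swept volume V = A × L; t = V / Q = A·L / Q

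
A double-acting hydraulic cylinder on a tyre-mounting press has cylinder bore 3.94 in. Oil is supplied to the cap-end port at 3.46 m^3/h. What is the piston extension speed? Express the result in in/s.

v ≈ 4.81 in/s

Cap-side area A_cap = π/4 × (3.94 in)² = 12.19 in^2
v = Q / A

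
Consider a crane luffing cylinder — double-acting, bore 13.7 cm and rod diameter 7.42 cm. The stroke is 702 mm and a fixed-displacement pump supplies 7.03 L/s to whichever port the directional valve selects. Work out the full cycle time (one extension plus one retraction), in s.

Cap-side area A_cap = π/4 × (13.7 cm)² = 147.4 cm^2
Rod-side annular area A_ann = π/4 × (13.7² − 7.42²) = 104.2 cm^2
t_ext = A_cap·L/Q = 1.472 s
t_ret = A_ann·L/Q = 1.040 s
t_cycle = t_ext + t_ret

t ≈ 2.51 s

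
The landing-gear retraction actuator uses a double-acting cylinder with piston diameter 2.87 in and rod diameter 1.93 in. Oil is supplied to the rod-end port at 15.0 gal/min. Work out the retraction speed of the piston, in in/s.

Rod-side annular area A_ann = π/4 × (2.87² − 1.93²) = 3.544 in^2
Flow into the rod-end port fills the annular volume.
v = Q / A

v ≈ 16.3 in/s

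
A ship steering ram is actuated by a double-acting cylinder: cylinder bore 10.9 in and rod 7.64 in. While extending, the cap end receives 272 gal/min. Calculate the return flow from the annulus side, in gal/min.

Q_out ≈ 138 gal/min

Cap-side area A_cap = π/4 × (10.9 in)² = 93.31 in^2
Rod-side annular area A_ann = π/4 × (10.9² − 7.64²) = 47.47 in^2
Piston speed v = Q_in/A_cap; rod-end outflow Q_out = v × A_ann = Q_in × A_ann/A_cap.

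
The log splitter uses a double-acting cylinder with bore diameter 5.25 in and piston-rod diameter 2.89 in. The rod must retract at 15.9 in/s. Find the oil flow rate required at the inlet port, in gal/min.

Rod-side annular area A_ann = π/4 × (5.25² − 2.89²) = 15.09 in^2
Q = A × v

Q ≈ 62.3 gal/min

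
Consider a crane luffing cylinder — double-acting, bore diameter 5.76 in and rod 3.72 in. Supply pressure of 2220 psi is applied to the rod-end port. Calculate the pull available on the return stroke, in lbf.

Rod-side annular area A_ann = π/4 × (5.76² − 3.72²) = 15.19 in^2
On retraction the pressure acts on the annular area (bore minus rod).
F = P × A_ann

F ≈ 33700 lbf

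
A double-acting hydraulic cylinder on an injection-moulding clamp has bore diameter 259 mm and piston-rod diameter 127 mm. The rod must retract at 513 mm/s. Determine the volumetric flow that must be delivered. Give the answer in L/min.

Rod-side annular area A_ann = π/4 × (259² − 127²) = 40020 mm^2
Q = A × v

Q ≈ 1230 L/min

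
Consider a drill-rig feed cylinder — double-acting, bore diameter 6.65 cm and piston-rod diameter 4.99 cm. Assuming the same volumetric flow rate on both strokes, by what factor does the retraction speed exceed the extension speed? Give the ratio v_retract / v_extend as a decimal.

Cap-side area A_cap = π/4 × (6.65 cm)² = 34.73 cm^2
Rod-side annular area A_ann = π/4 × (6.65² − 4.99²) = 15.18 cm^2
For equal Q, v ∝ 1/A, so v_ret/v_ext = A_cap/A_ann.

v_ret/v_ext ≈ 2.29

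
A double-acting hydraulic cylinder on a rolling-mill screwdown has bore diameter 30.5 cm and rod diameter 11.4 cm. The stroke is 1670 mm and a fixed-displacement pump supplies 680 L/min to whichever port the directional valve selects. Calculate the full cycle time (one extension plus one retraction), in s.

t ≈ 20.0 s

Cap-side area A_cap = π/4 × (30.5 cm)² = 730.6 cm^2
Rod-side annular area A_ann = π/4 × (30.5² − 11.4²) = 628.5 cm^2
t_ext = A_cap·L/Q = 10.77 s
t_ret = A_ann·L/Q = 9.262 s
t_cycle = t_ext + t_ret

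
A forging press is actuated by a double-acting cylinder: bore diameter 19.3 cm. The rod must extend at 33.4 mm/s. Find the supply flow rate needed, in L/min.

Cap-side area A_cap = π/4 × (19.3 cm)² = 292.6 cm^2
Q = A × v

Q ≈ 58.6 L/min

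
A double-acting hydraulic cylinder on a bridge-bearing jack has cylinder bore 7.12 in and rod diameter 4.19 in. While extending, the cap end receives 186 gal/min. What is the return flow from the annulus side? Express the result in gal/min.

Q_out ≈ 122 gal/min

Cap-side area A_cap = π/4 × (7.12 in)² = 39.82 in^2
Rod-side annular area A_ann = π/4 × (7.12² − 4.19²) = 26.03 in^2
Piston speed v = Q_in/A_cap; rod-end outflow Q_out = v × A_ann = Q_in × A_ann/A_cap.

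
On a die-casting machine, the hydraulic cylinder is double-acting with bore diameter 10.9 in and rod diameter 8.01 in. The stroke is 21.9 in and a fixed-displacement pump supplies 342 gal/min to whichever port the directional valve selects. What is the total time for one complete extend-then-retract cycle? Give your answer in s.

Cap-side area A_cap = π/4 × (10.9 in)² = 93.31 in^2
Rod-side annular area A_ann = π/4 × (10.9² − 8.01²) = 42.92 in^2
t_ext = A_cap·L/Q = 1.552 s
t_ret = A_ann·L/Q = 0.7139 s
t_cycle = t_ext + t_ret

t ≈ 2.27 s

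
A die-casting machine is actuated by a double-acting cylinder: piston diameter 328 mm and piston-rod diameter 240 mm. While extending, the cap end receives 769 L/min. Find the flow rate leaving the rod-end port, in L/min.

Q_out ≈ 357 L/min

Cap-side area A_cap = π/4 × (328 mm)² = 84500 mm^2
Rod-side annular area A_ann = π/4 × (328² − 240²) = 39260 mm^2
Piston speed v = Q_in/A_cap; rod-end outflow Q_out = v × A_ann = Q_in × A_ann/A_cap.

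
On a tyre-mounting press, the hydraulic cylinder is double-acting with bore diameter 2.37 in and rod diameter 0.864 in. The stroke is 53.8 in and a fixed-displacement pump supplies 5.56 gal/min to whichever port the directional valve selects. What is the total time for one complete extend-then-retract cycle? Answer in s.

t ≈ 20.7 s

Cap-side area A_cap = π/4 × (2.37 in)² = 4.412 in^2
Rod-side annular area A_ann = π/4 × (2.37² − 0.864²) = 3.825 in^2
t_ext = A_cap·L/Q = 11.09 s
t_ret = A_ann·L/Q = 9.614 s
t_cycle = t_ext + t_ret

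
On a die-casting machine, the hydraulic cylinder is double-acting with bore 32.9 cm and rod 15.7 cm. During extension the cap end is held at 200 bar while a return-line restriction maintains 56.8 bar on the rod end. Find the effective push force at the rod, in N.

Cap-side area A_cap = π/4 × (32.9 cm)² = 850.1 cm^2
Rod-side annular area A_ann = π/4 × (32.9² − 15.7²) = 656.5 cm^2
Net thrust = P_cap·A_cap − P_rod·A_ann = 1.700e6 N − 3.729e5 N

F ≈ 1.33e6 N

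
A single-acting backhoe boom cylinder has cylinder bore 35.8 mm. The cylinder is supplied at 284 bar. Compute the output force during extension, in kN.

F ≈ 28.6 kN

Cap-side area A_cap = π/4 × (35.8 mm)² = 1007 mm^2
F = P × A_cap = 284 bar × A_cap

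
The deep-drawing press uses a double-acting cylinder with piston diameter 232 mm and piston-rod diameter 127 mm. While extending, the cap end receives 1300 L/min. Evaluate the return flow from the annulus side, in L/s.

Cap-side area A_cap = π/4 × (232 mm)² = 42270 mm^2
Rod-side annular area A_ann = π/4 × (232² − 127²) = 29610 mm^2
Piston speed v = Q_in/A_cap; rod-end outflow Q_out = v × A_ann = Q_in × A_ann/A_cap.

Q_out ≈ 15.2 L/s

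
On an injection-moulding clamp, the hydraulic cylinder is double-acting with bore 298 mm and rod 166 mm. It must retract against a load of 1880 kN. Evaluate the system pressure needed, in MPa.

P ≈ 39.1 MPa

Rod-side annular area A_ann = π/4 × (298² − 166²) = 48100 mm^2
Retraction: pressure acts on the annular area.
P = F / A = 1880 kN / A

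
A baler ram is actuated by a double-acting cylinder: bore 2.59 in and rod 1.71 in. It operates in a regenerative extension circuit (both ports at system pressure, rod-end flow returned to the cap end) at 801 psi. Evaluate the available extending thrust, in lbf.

With equal pressure on both faces, forces on the annular region cancel; the net push is pressure × rod cross-section.
Rod cross-section A_rod = π/4 × (1.71 in)² = 2.297 in^2
F = P × A_rod

F ≈ 1840 lbf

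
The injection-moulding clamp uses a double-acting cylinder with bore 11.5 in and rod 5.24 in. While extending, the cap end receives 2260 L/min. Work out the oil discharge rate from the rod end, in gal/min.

Cap-side area A_cap = π/4 × (11.5 in)² = 103.9 in^2
Rod-side annular area A_ann = π/4 × (11.5² − 5.24²) = 82.30 in^2
Piston speed v = Q_in/A_cap; rod-end outflow Q_out = v × A_ann = Q_in × A_ann/A_cap.

Q_out ≈ 473 gal/min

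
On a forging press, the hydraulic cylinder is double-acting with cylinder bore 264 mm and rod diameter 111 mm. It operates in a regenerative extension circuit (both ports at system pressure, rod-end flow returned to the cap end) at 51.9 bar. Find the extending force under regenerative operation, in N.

F ≈ 50200 N

With equal pressure on both faces, forces on the annular region cancel; the net push is pressure × rod cross-section.
Rod cross-section A_rod = π/4 × (111 mm)² = 9677 mm^2
F = P × A_rod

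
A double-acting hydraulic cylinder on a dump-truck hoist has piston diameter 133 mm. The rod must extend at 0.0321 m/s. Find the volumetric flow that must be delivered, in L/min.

Cap-side area A_cap = π/4 × (133 mm)² = 13890 mm^2
Q = A × v

Q ≈ 26.8 L/min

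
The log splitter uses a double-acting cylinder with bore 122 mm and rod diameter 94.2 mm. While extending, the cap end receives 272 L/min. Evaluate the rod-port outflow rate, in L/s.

Cap-side area A_cap = π/4 × (122 mm)² = 11690 mm^2
Rod-side annular area A_ann = π/4 × (122² − 94.2²) = 4721 mm^2
Piston speed v = Q_in/A_cap; rod-end outflow Q_out = v × A_ann = Q_in × A_ann/A_cap.

Q_out ≈ 1.83 L/s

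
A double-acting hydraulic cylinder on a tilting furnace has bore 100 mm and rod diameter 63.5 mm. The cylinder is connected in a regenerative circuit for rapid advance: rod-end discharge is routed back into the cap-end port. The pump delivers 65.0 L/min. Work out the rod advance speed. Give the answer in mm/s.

v ≈ 342 mm/s

In regeneration the rod-end outflow joins the pump flow into the cap end, so the net volume the pump must supply per unit advance equals the rod cross-section area.
Rod cross-section A_rod = π/4 × (63.5 mm)² = 3167 mm^2
v = Q_pump / A_rod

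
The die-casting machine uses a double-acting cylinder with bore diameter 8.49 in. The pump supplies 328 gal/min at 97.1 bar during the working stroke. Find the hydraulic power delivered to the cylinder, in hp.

W ≈ 269 hp

Hydraulic power = P × Q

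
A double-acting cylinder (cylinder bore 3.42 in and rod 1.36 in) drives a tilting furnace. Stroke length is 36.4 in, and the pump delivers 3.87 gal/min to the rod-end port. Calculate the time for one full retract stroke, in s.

Rod-side annular area A_ann = π/4 × (3.42² − 1.36²) = 7.734 in^2
Swept volume V = A × L; t = V / Q = A·L / Q

t ≈ 18.9 s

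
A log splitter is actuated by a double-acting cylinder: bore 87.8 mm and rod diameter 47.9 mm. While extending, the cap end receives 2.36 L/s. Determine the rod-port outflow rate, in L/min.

Cap-side area A_cap = π/4 × (87.8 mm)² = 6055 mm^2
Rod-side annular area A_ann = π/4 × (87.8² − 47.9²) = 4252 mm^2
Piston speed v = Q_in/A_cap; rod-end outflow Q_out = v × A_ann = Q_in × A_ann/A_cap.

Q_out ≈ 99.5 L/min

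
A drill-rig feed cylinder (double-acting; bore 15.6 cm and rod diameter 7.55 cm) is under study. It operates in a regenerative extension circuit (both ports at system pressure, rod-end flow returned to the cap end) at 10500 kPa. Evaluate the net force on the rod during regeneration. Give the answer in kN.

With equal pressure on both faces, forces on the annular region cancel; the net push is pressure × rod cross-section.
Rod cross-section A_rod = π/4 × (7.55 cm)² = 44.77 cm^2
F = P × A_rod

F ≈ 47.0 kN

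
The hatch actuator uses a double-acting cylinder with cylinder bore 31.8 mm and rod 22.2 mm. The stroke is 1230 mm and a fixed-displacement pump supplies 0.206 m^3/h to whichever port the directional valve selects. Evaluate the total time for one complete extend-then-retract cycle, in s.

t ≈ 25.8 s

Cap-side area A_cap = π/4 × (31.8 mm)² = 794.2 mm^2
Rod-side annular area A_ann = π/4 × (31.8² − 22.2²) = 407.2 mm^2
t_ext = A_cap·L/Q = 17.07 s
t_ret = A_ann·L/Q = 8.752 s
t_cycle = t_ext + t_ret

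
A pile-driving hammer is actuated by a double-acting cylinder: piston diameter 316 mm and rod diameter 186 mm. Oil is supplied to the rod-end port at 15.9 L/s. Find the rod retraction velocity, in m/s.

v ≈ 0.310 m/s

Rod-side annular area A_ann = π/4 × (316² − 186²) = 51260 mm^2
Flow into the rod-end port fills the annular volume.
v = Q / A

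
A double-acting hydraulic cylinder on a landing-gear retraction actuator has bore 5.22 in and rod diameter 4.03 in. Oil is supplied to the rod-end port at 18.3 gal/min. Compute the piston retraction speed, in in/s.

v ≈ 8.15 in/s

Rod-side annular area A_ann = π/4 × (5.22² − 4.03²) = 8.645 in^2
Flow into the rod-end port fills the annular volume.
v = Q / A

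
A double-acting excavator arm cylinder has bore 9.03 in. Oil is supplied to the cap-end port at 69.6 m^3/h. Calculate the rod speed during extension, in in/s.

Cap-side area A_cap = π/4 × (9.03 in)² = 64.04 in^2
v = Q / A

v ≈ 18.4 in/s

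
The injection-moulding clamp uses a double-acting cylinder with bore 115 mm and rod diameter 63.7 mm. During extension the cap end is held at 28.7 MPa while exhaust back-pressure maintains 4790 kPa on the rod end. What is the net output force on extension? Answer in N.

Cap-side area A_cap = π/4 × (115 mm)² = 10390 mm^2
Rod-side annular area A_ann = π/4 × (115² − 63.7²) = 7200 mm^2
Net thrust = P_cap·A_cap − P_rod·A_ann = 2.981e5 N − 34490 N

F ≈ 2.64e5 N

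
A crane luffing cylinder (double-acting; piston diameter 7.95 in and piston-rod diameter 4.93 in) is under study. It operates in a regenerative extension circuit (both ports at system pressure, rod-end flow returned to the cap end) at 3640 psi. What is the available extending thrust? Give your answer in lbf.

F ≈ 69500 lbf

With equal pressure on both faces, forces on the annular region cancel; the net push is pressure × rod cross-section.
Rod cross-section A_rod = π/4 × (4.93 in)² = 19.09 in^2
F = P × A_rod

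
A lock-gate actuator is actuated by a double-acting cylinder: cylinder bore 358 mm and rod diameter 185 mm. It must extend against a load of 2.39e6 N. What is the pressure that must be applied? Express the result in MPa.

Cap-side area A_cap = π/4 × (358 mm)² = 1.007e5 mm^2
P = F / A = 2.39e6 N / A

P ≈ 23.7 MPa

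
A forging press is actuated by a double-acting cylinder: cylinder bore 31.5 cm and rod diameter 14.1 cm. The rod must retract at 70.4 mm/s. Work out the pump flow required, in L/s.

Rod-side annular area A_ann = π/4 × (31.5² − 14.1²) = 623.2 cm^2
Q = A × v

Q ≈ 4.39 L/s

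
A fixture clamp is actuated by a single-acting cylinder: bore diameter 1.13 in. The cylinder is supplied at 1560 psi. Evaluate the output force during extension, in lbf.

F ≈ 1560 lbf

Cap-side area A_cap = π/4 × (1.13 in)² = 1.003 in^2
F = P × A_cap = 1560 psi × A_cap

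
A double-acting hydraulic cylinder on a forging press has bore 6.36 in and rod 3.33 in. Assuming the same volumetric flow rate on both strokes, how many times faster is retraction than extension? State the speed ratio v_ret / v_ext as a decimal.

v_ret/v_ext ≈ 1.38

Cap-side area A_cap = π/4 × (6.36 in)² = 31.77 in^2
Rod-side annular area A_ann = π/4 × (6.36² − 3.33²) = 23.06 in^2
For equal Q, v ∝ 1/A, so v_ret/v_ext = A_cap/A_ann.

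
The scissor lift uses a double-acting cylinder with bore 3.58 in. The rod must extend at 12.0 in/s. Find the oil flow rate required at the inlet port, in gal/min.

Cap-side area A_cap = π/4 × (3.58 in)² = 10.07 in^2
Q = A × v

Q ≈ 31.4 gal/min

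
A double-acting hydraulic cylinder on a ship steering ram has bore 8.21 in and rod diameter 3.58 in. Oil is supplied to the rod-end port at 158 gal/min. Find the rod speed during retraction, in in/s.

v ≈ 14.2 in/s

Rod-side annular area A_ann = π/4 × (8.21² − 3.58²) = 42.87 in^2
Flow into the rod-end port fills the annular volume.
v = Q / A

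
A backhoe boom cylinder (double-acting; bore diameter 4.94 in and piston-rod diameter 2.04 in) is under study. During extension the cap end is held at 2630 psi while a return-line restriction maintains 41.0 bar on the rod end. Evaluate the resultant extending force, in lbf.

F ≈ 41000 lbf

Cap-side area A_cap = π/4 × (4.94 in)² = 19.17 in^2
Rod-side annular area A_ann = π/4 × (4.94² − 2.04²) = 15.90 in^2
Net thrust = P_cap·A_cap − P_rod·A_ann = 50410 lbf − 9454 lbf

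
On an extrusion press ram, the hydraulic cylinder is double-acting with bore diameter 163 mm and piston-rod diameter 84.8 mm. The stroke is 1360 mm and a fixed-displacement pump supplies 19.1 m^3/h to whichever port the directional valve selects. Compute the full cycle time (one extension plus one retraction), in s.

Cap-side area A_cap = π/4 × (163 mm)² = 20870 mm^2
Rod-side annular area A_ann = π/4 × (163² − 84.8²) = 15220 mm^2
t_ext = A_cap·L/Q = 5.349 s
t_ret = A_ann·L/Q = 3.901 s
t_cycle = t_ext + t_ret

t ≈ 9.25 s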